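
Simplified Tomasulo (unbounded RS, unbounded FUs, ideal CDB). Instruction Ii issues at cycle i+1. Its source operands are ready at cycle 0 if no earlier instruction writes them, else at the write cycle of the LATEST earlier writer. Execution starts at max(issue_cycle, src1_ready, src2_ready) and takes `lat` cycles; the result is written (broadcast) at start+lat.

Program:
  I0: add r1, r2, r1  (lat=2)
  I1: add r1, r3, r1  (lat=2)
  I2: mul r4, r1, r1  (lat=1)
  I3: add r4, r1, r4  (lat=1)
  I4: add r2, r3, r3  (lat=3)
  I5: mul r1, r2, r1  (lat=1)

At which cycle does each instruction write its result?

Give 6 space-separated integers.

I0 add r1: issue@1 deps=(None,None) exec_start@1 write@3
I1 add r1: issue@2 deps=(None,0) exec_start@3 write@5
I2 mul r4: issue@3 deps=(1,1) exec_start@5 write@6
I3 add r4: issue@4 deps=(1,2) exec_start@6 write@7
I4 add r2: issue@5 deps=(None,None) exec_start@5 write@8
I5 mul r1: issue@6 deps=(4,1) exec_start@8 write@9

Answer: 3 5 6 7 8 9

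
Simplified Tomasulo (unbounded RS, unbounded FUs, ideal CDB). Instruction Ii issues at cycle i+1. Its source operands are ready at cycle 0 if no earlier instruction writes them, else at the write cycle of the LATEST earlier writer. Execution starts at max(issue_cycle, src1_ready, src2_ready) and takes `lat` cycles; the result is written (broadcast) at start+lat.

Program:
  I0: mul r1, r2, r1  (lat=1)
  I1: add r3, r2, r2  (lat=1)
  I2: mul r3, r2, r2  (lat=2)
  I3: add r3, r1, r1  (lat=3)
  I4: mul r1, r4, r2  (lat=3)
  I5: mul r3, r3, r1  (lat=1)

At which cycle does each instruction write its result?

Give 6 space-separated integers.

Answer: 2 3 5 7 8 9

Derivation:
I0 mul r1: issue@1 deps=(None,None) exec_start@1 write@2
I1 add r3: issue@2 deps=(None,None) exec_start@2 write@3
I2 mul r3: issue@3 deps=(None,None) exec_start@3 write@5
I3 add r3: issue@4 deps=(0,0) exec_start@4 write@7
I4 mul r1: issue@5 deps=(None,None) exec_start@5 write@8
I5 mul r3: issue@6 deps=(3,4) exec_start@8 write@9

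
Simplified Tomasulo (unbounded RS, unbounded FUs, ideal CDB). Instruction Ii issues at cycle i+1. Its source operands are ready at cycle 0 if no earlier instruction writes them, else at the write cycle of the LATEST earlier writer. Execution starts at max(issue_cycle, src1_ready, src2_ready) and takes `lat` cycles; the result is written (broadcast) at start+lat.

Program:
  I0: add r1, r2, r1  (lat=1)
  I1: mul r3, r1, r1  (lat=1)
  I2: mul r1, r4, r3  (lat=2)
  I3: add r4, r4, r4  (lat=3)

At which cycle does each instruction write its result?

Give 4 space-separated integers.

Answer: 2 3 5 7

Derivation:
I0 add r1: issue@1 deps=(None,None) exec_start@1 write@2
I1 mul r3: issue@2 deps=(0,0) exec_start@2 write@3
I2 mul r1: issue@3 deps=(None,1) exec_start@3 write@5
I3 add r4: issue@4 deps=(None,None) exec_start@4 write@7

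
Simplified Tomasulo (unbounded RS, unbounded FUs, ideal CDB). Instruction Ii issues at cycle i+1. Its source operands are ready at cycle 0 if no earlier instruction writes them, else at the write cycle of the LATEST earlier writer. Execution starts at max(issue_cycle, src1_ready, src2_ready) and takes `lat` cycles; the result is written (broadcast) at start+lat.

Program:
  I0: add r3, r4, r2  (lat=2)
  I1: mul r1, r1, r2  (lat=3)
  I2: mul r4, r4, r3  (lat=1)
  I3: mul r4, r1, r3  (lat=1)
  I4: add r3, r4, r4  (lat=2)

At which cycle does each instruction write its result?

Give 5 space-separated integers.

I0 add r3: issue@1 deps=(None,None) exec_start@1 write@3
I1 mul r1: issue@2 deps=(None,None) exec_start@2 write@5
I2 mul r4: issue@3 deps=(None,0) exec_start@3 write@4
I3 mul r4: issue@4 deps=(1,0) exec_start@5 write@6
I4 add r3: issue@5 deps=(3,3) exec_start@6 write@8

Answer: 3 5 4 6 8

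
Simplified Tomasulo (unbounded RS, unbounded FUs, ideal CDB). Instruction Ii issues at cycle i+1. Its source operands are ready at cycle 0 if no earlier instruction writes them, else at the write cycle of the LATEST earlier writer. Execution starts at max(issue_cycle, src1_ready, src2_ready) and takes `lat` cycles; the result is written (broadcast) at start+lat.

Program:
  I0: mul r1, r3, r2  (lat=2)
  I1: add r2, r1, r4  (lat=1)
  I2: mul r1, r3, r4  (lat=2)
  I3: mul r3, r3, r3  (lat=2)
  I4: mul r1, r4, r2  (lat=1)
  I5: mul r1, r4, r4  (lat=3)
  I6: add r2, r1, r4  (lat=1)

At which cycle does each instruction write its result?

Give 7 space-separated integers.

I0 mul r1: issue@1 deps=(None,None) exec_start@1 write@3
I1 add r2: issue@2 deps=(0,None) exec_start@3 write@4
I2 mul r1: issue@3 deps=(None,None) exec_start@3 write@5
I3 mul r3: issue@4 deps=(None,None) exec_start@4 write@6
I4 mul r1: issue@5 deps=(None,1) exec_start@5 write@6
I5 mul r1: issue@6 deps=(None,None) exec_start@6 write@9
I6 add r2: issue@7 deps=(5,None) exec_start@9 write@10

Answer: 3 4 5 6 6 9 10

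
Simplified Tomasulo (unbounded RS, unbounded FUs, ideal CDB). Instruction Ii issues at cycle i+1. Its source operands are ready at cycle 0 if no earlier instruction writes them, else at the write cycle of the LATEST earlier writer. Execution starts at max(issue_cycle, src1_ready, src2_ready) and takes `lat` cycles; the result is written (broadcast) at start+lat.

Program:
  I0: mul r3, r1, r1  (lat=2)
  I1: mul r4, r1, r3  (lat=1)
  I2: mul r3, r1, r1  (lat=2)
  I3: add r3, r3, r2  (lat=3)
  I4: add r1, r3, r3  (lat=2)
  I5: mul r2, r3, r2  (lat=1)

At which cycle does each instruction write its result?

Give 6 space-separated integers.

I0 mul r3: issue@1 deps=(None,None) exec_start@1 write@3
I1 mul r4: issue@2 deps=(None,0) exec_start@3 write@4
I2 mul r3: issue@3 deps=(None,None) exec_start@3 write@5
I3 add r3: issue@4 deps=(2,None) exec_start@5 write@8
I4 add r1: issue@5 deps=(3,3) exec_start@8 write@10
I5 mul r2: issue@6 deps=(3,None) exec_start@8 write@9

Answer: 3 4 5 8 10 9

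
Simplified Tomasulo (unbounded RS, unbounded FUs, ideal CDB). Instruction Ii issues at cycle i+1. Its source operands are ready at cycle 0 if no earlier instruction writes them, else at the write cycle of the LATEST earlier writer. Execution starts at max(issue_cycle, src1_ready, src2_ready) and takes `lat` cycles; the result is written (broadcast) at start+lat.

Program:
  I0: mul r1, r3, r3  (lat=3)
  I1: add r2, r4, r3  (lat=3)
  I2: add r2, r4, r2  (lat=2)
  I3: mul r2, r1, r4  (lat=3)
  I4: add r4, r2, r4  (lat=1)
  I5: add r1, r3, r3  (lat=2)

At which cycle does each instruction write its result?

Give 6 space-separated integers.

Answer: 4 5 7 7 8 8

Derivation:
I0 mul r1: issue@1 deps=(None,None) exec_start@1 write@4
I1 add r2: issue@2 deps=(None,None) exec_start@2 write@5
I2 add r2: issue@3 deps=(None,1) exec_start@5 write@7
I3 mul r2: issue@4 deps=(0,None) exec_start@4 write@7
I4 add r4: issue@5 deps=(3,None) exec_start@7 write@8
I5 add r1: issue@6 deps=(None,None) exec_start@6 write@8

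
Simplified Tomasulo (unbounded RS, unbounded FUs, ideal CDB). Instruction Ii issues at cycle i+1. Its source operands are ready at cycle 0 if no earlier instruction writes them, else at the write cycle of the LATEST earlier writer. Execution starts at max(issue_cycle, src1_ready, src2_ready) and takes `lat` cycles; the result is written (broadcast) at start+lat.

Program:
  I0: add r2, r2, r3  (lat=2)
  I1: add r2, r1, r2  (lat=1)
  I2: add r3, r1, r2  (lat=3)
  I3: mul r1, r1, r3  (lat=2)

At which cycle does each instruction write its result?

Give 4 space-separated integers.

I0 add r2: issue@1 deps=(None,None) exec_start@1 write@3
I1 add r2: issue@2 deps=(None,0) exec_start@3 write@4
I2 add r3: issue@3 deps=(None,1) exec_start@4 write@7
I3 mul r1: issue@4 deps=(None,2) exec_start@7 write@9

Answer: 3 4 7 9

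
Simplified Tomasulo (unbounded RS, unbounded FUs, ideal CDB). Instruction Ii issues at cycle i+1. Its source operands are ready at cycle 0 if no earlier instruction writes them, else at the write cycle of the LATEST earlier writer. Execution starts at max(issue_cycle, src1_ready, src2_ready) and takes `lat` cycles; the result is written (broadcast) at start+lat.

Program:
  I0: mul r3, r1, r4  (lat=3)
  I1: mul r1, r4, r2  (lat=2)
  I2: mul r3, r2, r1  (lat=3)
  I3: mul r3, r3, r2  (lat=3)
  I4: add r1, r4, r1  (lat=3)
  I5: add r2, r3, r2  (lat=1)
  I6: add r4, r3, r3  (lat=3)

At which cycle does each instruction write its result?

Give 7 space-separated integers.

I0 mul r3: issue@1 deps=(None,None) exec_start@1 write@4
I1 mul r1: issue@2 deps=(None,None) exec_start@2 write@4
I2 mul r3: issue@3 deps=(None,1) exec_start@4 write@7
I3 mul r3: issue@4 deps=(2,None) exec_start@7 write@10
I4 add r1: issue@5 deps=(None,1) exec_start@5 write@8
I5 add r2: issue@6 deps=(3,None) exec_start@10 write@11
I6 add r4: issue@7 deps=(3,3) exec_start@10 write@13

Answer: 4 4 7 10 8 11 13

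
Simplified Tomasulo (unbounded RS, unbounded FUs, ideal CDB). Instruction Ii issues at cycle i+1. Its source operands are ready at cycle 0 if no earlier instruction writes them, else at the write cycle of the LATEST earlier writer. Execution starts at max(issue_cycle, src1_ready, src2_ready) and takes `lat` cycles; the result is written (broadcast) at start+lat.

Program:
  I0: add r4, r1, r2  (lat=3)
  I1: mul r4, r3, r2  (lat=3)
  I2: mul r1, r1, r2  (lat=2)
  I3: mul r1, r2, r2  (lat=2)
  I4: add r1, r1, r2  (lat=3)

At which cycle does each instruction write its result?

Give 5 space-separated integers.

I0 add r4: issue@1 deps=(None,None) exec_start@1 write@4
I1 mul r4: issue@2 deps=(None,None) exec_start@2 write@5
I2 mul r1: issue@3 deps=(None,None) exec_start@3 write@5
I3 mul r1: issue@4 deps=(None,None) exec_start@4 write@6
I4 add r1: issue@5 deps=(3,None) exec_start@6 write@9

Answer: 4 5 5 6 9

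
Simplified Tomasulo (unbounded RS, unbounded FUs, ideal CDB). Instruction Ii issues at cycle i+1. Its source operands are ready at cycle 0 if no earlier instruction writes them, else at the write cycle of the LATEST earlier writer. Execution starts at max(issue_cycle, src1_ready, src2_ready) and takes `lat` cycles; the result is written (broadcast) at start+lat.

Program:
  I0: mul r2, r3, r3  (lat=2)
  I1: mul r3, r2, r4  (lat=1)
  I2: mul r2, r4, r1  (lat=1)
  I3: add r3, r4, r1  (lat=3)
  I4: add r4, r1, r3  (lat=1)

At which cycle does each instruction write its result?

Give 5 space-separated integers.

I0 mul r2: issue@1 deps=(None,None) exec_start@1 write@3
I1 mul r3: issue@2 deps=(0,None) exec_start@3 write@4
I2 mul r2: issue@3 deps=(None,None) exec_start@3 write@4
I3 add r3: issue@4 deps=(None,None) exec_start@4 write@7
I4 add r4: issue@5 deps=(None,3) exec_start@7 write@8

Answer: 3 4 4 7 8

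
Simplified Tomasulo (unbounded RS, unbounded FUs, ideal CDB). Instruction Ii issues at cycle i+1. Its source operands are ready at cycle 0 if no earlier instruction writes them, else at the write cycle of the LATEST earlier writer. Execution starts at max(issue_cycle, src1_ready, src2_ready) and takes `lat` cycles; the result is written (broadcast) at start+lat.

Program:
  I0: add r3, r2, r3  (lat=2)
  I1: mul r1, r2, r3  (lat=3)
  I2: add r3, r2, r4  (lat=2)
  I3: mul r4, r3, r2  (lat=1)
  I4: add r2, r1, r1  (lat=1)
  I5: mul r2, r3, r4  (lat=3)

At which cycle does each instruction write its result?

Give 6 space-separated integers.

I0 add r3: issue@1 deps=(None,None) exec_start@1 write@3
I1 mul r1: issue@2 deps=(None,0) exec_start@3 write@6
I2 add r3: issue@3 deps=(None,None) exec_start@3 write@5
I3 mul r4: issue@4 deps=(2,None) exec_start@5 write@6
I4 add r2: issue@5 deps=(1,1) exec_start@6 write@7
I5 mul r2: issue@6 deps=(2,3) exec_start@6 write@9

Answer: 3 6 5 6 7 9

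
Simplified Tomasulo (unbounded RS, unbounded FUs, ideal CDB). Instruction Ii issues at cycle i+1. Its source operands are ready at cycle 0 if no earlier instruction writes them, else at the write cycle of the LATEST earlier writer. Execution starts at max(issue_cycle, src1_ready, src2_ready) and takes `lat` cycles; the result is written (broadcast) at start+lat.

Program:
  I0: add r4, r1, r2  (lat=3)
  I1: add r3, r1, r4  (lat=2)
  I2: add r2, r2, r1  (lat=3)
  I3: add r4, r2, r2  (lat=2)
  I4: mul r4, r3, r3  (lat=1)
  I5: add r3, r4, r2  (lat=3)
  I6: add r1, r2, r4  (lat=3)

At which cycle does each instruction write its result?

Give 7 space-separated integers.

Answer: 4 6 6 8 7 10 10

Derivation:
I0 add r4: issue@1 deps=(None,None) exec_start@1 write@4
I1 add r3: issue@2 deps=(None,0) exec_start@4 write@6
I2 add r2: issue@3 deps=(None,None) exec_start@3 write@6
I3 add r4: issue@4 deps=(2,2) exec_start@6 write@8
I4 mul r4: issue@5 deps=(1,1) exec_start@6 write@7
I5 add r3: issue@6 deps=(4,2) exec_start@7 write@10
I6 add r1: issue@7 deps=(2,4) exec_start@7 write@10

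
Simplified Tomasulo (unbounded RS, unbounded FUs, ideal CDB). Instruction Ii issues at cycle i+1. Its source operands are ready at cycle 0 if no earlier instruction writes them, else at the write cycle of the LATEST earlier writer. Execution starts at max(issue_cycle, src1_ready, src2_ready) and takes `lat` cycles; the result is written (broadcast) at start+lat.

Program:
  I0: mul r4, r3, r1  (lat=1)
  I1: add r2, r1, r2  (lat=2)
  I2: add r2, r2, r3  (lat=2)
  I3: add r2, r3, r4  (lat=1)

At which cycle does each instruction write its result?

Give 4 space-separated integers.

I0 mul r4: issue@1 deps=(None,None) exec_start@1 write@2
I1 add r2: issue@2 deps=(None,None) exec_start@2 write@4
I2 add r2: issue@3 deps=(1,None) exec_start@4 write@6
I3 add r2: issue@4 deps=(None,0) exec_start@4 write@5

Answer: 2 4 6 5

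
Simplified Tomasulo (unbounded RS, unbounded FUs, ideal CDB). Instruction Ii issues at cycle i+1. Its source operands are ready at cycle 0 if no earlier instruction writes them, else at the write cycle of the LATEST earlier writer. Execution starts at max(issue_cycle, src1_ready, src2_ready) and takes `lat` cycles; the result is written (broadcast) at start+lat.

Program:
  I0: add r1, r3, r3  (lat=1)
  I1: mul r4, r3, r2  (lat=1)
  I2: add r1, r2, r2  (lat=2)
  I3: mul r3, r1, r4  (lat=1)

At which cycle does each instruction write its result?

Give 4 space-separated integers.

I0 add r1: issue@1 deps=(None,None) exec_start@1 write@2
I1 mul r4: issue@2 deps=(None,None) exec_start@2 write@3
I2 add r1: issue@3 deps=(None,None) exec_start@3 write@5
I3 mul r3: issue@4 deps=(2,1) exec_start@5 write@6

Answer: 2 3 5 6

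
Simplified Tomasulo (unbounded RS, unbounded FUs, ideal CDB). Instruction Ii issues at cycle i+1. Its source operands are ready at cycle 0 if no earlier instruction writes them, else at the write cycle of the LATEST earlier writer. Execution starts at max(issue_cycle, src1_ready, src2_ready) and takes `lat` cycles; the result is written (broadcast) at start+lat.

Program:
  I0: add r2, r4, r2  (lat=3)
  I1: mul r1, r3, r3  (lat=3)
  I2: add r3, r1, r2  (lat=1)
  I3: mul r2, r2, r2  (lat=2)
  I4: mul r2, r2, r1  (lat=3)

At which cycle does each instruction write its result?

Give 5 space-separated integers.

Answer: 4 5 6 6 9

Derivation:
I0 add r2: issue@1 deps=(None,None) exec_start@1 write@4
I1 mul r1: issue@2 deps=(None,None) exec_start@2 write@5
I2 add r3: issue@3 deps=(1,0) exec_start@5 write@6
I3 mul r2: issue@4 deps=(0,0) exec_start@4 write@6
I4 mul r2: issue@5 deps=(3,1) exec_start@6 write@9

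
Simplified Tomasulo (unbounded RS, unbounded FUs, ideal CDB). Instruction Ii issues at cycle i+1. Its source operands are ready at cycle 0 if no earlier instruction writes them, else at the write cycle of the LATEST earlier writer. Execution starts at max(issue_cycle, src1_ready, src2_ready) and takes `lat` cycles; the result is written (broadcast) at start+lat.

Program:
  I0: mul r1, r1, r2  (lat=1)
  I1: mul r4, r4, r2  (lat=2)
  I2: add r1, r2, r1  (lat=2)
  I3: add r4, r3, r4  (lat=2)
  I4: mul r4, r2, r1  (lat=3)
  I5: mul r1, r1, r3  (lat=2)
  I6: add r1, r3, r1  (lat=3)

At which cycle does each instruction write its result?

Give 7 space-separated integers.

I0 mul r1: issue@1 deps=(None,None) exec_start@1 write@2
I1 mul r4: issue@2 deps=(None,None) exec_start@2 write@4
I2 add r1: issue@3 deps=(None,0) exec_start@3 write@5
I3 add r4: issue@4 deps=(None,1) exec_start@4 write@6
I4 mul r4: issue@5 deps=(None,2) exec_start@5 write@8
I5 mul r1: issue@6 deps=(2,None) exec_start@6 write@8
I6 add r1: issue@7 deps=(None,5) exec_start@8 write@11

Answer: 2 4 5 6 8 8 11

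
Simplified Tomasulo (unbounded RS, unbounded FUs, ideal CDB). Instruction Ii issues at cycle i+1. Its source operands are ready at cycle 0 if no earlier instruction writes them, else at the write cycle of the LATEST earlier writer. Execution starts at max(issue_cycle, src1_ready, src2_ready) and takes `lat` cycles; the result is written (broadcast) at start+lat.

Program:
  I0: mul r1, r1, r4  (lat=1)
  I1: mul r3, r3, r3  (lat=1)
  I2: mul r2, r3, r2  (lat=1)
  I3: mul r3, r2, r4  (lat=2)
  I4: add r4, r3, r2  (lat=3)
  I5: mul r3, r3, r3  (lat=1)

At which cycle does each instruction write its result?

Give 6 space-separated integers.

I0 mul r1: issue@1 deps=(None,None) exec_start@1 write@2
I1 mul r3: issue@2 deps=(None,None) exec_start@2 write@3
I2 mul r2: issue@3 deps=(1,None) exec_start@3 write@4
I3 mul r3: issue@4 deps=(2,None) exec_start@4 write@6
I4 add r4: issue@5 deps=(3,2) exec_start@6 write@9
I5 mul r3: issue@6 deps=(3,3) exec_start@6 write@7

Answer: 2 3 4 6 9 7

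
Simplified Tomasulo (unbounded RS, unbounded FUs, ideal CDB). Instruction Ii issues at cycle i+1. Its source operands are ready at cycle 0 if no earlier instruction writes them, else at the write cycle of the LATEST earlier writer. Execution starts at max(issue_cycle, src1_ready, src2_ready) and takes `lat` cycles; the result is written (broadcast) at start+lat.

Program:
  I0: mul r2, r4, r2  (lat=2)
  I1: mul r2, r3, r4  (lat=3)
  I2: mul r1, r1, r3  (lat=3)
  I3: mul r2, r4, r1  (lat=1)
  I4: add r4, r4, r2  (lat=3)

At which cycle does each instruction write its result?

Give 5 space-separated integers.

Answer: 3 5 6 7 10

Derivation:
I0 mul r2: issue@1 deps=(None,None) exec_start@1 write@3
I1 mul r2: issue@2 deps=(None,None) exec_start@2 write@5
I2 mul r1: issue@3 deps=(None,None) exec_start@3 write@6
I3 mul r2: issue@4 deps=(None,2) exec_start@6 write@7
I4 add r4: issue@5 deps=(None,3) exec_start@7 write@10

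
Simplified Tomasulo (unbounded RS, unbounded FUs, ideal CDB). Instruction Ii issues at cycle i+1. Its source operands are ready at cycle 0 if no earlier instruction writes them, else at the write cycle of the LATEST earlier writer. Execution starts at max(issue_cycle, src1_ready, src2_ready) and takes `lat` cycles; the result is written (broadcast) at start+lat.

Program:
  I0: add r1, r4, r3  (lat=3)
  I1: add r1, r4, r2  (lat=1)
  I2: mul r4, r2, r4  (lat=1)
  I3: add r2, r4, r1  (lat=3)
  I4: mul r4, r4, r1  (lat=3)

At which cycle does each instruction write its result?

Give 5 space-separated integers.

I0 add r1: issue@1 deps=(None,None) exec_start@1 write@4
I1 add r1: issue@2 deps=(None,None) exec_start@2 write@3
I2 mul r4: issue@3 deps=(None,None) exec_start@3 write@4
I3 add r2: issue@4 deps=(2,1) exec_start@4 write@7
I4 mul r4: issue@5 deps=(2,1) exec_start@5 write@8

Answer: 4 3 4 7 8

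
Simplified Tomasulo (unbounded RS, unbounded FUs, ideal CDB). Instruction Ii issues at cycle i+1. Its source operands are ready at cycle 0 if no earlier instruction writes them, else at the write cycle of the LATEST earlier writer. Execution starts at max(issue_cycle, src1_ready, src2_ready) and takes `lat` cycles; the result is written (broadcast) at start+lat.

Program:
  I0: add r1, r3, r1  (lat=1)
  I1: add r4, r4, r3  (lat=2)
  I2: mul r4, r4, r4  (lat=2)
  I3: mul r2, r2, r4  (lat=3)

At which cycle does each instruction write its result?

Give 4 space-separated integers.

I0 add r1: issue@1 deps=(None,None) exec_start@1 write@2
I1 add r4: issue@2 deps=(None,None) exec_start@2 write@4
I2 mul r4: issue@3 deps=(1,1) exec_start@4 write@6
I3 mul r2: issue@4 deps=(None,2) exec_start@6 write@9

Answer: 2 4 6 9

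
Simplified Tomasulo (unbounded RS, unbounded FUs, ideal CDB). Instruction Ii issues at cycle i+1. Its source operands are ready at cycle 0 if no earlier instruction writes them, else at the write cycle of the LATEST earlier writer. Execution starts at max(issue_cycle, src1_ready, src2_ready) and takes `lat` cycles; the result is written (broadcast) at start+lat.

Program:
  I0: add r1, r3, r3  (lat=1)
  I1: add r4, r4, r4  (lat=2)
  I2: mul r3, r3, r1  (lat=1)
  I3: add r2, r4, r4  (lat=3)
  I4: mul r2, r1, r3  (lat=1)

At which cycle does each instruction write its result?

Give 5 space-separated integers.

Answer: 2 4 4 7 6

Derivation:
I0 add r1: issue@1 deps=(None,None) exec_start@1 write@2
I1 add r4: issue@2 deps=(None,None) exec_start@2 write@4
I2 mul r3: issue@3 deps=(None,0) exec_start@3 write@4
I3 add r2: issue@4 deps=(1,1) exec_start@4 write@7
I4 mul r2: issue@5 deps=(0,2) exec_start@5 write@6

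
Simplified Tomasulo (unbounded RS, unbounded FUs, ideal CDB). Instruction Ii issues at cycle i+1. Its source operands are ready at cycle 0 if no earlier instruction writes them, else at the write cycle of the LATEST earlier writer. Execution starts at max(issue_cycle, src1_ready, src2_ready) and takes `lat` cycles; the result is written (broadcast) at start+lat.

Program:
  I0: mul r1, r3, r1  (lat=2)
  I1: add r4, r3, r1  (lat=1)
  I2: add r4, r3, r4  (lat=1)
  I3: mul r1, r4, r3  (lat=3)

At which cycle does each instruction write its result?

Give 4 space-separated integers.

I0 mul r1: issue@1 deps=(None,None) exec_start@1 write@3
I1 add r4: issue@2 deps=(None,0) exec_start@3 write@4
I2 add r4: issue@3 deps=(None,1) exec_start@4 write@5
I3 mul r1: issue@4 deps=(2,None) exec_start@5 write@8

Answer: 3 4 5 8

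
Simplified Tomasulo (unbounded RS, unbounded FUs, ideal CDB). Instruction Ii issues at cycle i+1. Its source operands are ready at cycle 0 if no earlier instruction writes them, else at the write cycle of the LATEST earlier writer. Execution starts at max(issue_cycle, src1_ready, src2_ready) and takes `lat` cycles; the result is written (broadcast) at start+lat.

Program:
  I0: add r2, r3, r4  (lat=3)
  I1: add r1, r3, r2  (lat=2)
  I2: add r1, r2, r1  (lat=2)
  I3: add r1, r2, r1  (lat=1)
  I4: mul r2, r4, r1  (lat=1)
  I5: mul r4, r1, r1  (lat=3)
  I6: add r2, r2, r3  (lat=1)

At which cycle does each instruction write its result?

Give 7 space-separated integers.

Answer: 4 6 8 9 10 12 11

Derivation:
I0 add r2: issue@1 deps=(None,None) exec_start@1 write@4
I1 add r1: issue@2 deps=(None,0) exec_start@4 write@6
I2 add r1: issue@3 deps=(0,1) exec_start@6 write@8
I3 add r1: issue@4 deps=(0,2) exec_start@8 write@9
I4 mul r2: issue@5 deps=(None,3) exec_start@9 write@10
I5 mul r4: issue@6 deps=(3,3) exec_start@9 write@12
I6 add r2: issue@7 deps=(4,None) exec_start@10 write@11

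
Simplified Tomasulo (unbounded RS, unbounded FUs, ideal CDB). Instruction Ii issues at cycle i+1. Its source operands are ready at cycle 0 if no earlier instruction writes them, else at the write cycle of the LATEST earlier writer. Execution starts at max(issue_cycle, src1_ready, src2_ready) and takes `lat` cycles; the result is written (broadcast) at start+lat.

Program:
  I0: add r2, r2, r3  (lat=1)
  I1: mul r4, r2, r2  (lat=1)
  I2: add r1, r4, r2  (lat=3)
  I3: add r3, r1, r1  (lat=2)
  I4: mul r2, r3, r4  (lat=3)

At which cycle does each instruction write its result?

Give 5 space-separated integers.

I0 add r2: issue@1 deps=(None,None) exec_start@1 write@2
I1 mul r4: issue@2 deps=(0,0) exec_start@2 write@3
I2 add r1: issue@3 deps=(1,0) exec_start@3 write@6
I3 add r3: issue@4 deps=(2,2) exec_start@6 write@8
I4 mul r2: issue@5 deps=(3,1) exec_start@8 write@11

Answer: 2 3 6 8 11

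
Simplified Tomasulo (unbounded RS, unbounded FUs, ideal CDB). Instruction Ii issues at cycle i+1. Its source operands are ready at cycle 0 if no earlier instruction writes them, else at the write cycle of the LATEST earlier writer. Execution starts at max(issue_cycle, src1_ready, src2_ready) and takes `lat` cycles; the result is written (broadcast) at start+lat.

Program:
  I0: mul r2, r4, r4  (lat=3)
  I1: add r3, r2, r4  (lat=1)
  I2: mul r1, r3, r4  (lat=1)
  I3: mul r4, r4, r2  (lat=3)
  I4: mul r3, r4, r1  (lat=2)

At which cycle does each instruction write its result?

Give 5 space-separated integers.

I0 mul r2: issue@1 deps=(None,None) exec_start@1 write@4
I1 add r3: issue@2 deps=(0,None) exec_start@4 write@5
I2 mul r1: issue@3 deps=(1,None) exec_start@5 write@6
I3 mul r4: issue@4 deps=(None,0) exec_start@4 write@7
I4 mul r3: issue@5 deps=(3,2) exec_start@7 write@9

Answer: 4 5 6 7 9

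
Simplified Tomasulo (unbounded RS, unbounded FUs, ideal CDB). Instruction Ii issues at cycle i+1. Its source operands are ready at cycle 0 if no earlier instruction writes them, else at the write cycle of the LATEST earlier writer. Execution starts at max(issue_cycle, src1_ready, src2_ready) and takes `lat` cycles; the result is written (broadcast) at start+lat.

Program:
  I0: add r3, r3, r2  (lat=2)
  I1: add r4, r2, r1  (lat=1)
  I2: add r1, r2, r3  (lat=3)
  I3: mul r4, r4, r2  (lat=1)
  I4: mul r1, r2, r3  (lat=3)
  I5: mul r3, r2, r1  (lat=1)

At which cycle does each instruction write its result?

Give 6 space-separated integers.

Answer: 3 3 6 5 8 9

Derivation:
I0 add r3: issue@1 deps=(None,None) exec_start@1 write@3
I1 add r4: issue@2 deps=(None,None) exec_start@2 write@3
I2 add r1: issue@3 deps=(None,0) exec_start@3 write@6
I3 mul r4: issue@4 deps=(1,None) exec_start@4 write@5
I4 mul r1: issue@5 deps=(None,0) exec_start@5 write@8
I5 mul r3: issue@6 deps=(None,4) exec_start@8 write@9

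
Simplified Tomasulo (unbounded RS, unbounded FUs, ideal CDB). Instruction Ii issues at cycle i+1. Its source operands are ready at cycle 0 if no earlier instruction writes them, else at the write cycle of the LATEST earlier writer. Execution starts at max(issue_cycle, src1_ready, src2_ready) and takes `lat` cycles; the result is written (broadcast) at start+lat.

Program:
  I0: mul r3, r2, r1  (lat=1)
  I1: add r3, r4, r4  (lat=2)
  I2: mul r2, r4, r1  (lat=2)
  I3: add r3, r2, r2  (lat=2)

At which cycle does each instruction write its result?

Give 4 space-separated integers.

I0 mul r3: issue@1 deps=(None,None) exec_start@1 write@2
I1 add r3: issue@2 deps=(None,None) exec_start@2 write@4
I2 mul r2: issue@3 deps=(None,None) exec_start@3 write@5
I3 add r3: issue@4 deps=(2,2) exec_start@5 write@7

Answer: 2 4 5 7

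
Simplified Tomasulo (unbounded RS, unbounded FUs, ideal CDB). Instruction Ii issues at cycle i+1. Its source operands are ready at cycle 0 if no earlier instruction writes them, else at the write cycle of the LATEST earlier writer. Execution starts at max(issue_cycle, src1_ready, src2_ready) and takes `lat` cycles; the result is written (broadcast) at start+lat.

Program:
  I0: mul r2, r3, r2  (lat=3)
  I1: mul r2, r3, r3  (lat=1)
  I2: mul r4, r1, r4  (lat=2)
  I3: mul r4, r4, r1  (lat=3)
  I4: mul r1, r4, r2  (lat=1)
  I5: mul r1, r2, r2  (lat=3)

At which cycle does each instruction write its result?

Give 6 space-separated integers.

Answer: 4 3 5 8 9 9

Derivation:
I0 mul r2: issue@1 deps=(None,None) exec_start@1 write@4
I1 mul r2: issue@2 deps=(None,None) exec_start@2 write@3
I2 mul r4: issue@3 deps=(None,None) exec_start@3 write@5
I3 mul r4: issue@4 deps=(2,None) exec_start@5 write@8
I4 mul r1: issue@5 deps=(3,1) exec_start@8 write@9
I5 mul r1: issue@6 deps=(1,1) exec_start@6 write@9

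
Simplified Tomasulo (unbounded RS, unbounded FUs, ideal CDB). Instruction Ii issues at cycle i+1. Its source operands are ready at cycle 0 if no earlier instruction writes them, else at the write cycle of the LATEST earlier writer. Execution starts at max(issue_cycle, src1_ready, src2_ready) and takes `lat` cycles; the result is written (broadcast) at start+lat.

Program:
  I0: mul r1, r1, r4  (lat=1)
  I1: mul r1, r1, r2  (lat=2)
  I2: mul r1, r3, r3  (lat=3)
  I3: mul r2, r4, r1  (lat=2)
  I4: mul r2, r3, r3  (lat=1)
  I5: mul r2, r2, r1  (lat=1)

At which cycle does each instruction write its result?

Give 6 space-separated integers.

Answer: 2 4 6 8 6 7

Derivation:
I0 mul r1: issue@1 deps=(None,None) exec_start@1 write@2
I1 mul r1: issue@2 deps=(0,None) exec_start@2 write@4
I2 mul r1: issue@3 deps=(None,None) exec_start@3 write@6
I3 mul r2: issue@4 deps=(None,2) exec_start@6 write@8
I4 mul r2: issue@5 deps=(None,None) exec_start@5 write@6
I5 mul r2: issue@6 deps=(4,2) exec_start@6 write@7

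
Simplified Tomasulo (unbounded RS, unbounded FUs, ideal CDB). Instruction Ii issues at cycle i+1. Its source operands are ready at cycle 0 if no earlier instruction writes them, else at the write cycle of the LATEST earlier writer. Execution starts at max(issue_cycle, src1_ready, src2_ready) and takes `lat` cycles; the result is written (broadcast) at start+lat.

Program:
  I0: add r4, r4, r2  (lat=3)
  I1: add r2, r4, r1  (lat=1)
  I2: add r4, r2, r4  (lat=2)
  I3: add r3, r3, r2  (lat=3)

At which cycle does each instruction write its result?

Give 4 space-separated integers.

I0 add r4: issue@1 deps=(None,None) exec_start@1 write@4
I1 add r2: issue@2 deps=(0,None) exec_start@4 write@5
I2 add r4: issue@3 deps=(1,0) exec_start@5 write@7
I3 add r3: issue@4 deps=(None,1) exec_start@5 write@8

Answer: 4 5 7 8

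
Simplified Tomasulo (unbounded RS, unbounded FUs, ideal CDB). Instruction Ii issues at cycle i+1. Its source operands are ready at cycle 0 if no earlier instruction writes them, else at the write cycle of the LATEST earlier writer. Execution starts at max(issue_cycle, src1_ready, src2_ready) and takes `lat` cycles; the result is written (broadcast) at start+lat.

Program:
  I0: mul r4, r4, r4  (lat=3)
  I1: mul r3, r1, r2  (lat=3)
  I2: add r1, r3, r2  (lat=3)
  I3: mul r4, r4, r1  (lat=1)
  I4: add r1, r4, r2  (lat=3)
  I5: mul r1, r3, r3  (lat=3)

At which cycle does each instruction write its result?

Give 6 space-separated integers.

I0 mul r4: issue@1 deps=(None,None) exec_start@1 write@4
I1 mul r3: issue@2 deps=(None,None) exec_start@2 write@5
I2 add r1: issue@3 deps=(1,None) exec_start@5 write@8
I3 mul r4: issue@4 deps=(0,2) exec_start@8 write@9
I4 add r1: issue@5 deps=(3,None) exec_start@9 write@12
I5 mul r1: issue@6 deps=(1,1) exec_start@6 write@9

Answer: 4 5 8 9 12 9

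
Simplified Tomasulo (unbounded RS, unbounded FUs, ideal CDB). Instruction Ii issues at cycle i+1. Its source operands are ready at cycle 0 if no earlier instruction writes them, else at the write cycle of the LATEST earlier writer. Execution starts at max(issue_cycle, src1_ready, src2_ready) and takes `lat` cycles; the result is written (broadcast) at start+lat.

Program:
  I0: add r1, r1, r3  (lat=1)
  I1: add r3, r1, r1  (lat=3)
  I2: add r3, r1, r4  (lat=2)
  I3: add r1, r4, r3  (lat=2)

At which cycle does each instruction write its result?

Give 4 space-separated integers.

Answer: 2 5 5 7

Derivation:
I0 add r1: issue@1 deps=(None,None) exec_start@1 write@2
I1 add r3: issue@2 deps=(0,0) exec_start@2 write@5
I2 add r3: issue@3 deps=(0,None) exec_start@3 write@5
I3 add r1: issue@4 deps=(None,2) exec_start@5 write@7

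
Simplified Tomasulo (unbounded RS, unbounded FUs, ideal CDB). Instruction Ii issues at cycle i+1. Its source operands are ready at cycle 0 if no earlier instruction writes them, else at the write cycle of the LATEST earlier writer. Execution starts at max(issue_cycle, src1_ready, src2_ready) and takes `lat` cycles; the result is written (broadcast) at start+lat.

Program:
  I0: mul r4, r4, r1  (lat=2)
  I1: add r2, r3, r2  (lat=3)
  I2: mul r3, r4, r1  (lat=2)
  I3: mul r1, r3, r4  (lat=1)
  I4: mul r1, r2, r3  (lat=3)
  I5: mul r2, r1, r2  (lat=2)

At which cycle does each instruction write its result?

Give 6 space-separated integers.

I0 mul r4: issue@1 deps=(None,None) exec_start@1 write@3
I1 add r2: issue@2 deps=(None,None) exec_start@2 write@5
I2 mul r3: issue@3 deps=(0,None) exec_start@3 write@5
I3 mul r1: issue@4 deps=(2,0) exec_start@5 write@6
I4 mul r1: issue@5 deps=(1,2) exec_start@5 write@8
I5 mul r2: issue@6 deps=(4,1) exec_start@8 write@10

Answer: 3 5 5 6 8 10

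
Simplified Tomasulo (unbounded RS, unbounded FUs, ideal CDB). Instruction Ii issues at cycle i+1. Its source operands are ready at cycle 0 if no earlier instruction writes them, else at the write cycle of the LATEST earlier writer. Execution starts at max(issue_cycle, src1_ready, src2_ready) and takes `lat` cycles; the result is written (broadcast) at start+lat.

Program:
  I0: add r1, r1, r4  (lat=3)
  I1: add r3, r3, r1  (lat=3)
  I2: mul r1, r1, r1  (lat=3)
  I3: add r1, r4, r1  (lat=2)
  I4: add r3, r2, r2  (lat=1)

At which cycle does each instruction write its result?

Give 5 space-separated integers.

Answer: 4 7 7 9 6

Derivation:
I0 add r1: issue@1 deps=(None,None) exec_start@1 write@4
I1 add r3: issue@2 deps=(None,0) exec_start@4 write@7
I2 mul r1: issue@3 deps=(0,0) exec_start@4 write@7
I3 add r1: issue@4 deps=(None,2) exec_start@7 write@9
I4 add r3: issue@5 deps=(None,None) exec_start@5 write@6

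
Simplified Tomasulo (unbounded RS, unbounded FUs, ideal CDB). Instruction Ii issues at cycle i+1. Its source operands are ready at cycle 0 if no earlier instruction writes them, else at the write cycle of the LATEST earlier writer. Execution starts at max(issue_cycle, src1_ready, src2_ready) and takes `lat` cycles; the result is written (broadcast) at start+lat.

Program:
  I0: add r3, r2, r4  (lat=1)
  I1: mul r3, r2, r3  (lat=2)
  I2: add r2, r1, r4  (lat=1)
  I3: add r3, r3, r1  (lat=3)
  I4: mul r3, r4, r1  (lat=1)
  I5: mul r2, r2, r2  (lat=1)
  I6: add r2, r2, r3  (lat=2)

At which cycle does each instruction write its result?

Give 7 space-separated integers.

I0 add r3: issue@1 deps=(None,None) exec_start@1 write@2
I1 mul r3: issue@2 deps=(None,0) exec_start@2 write@4
I2 add r2: issue@3 deps=(None,None) exec_start@3 write@4
I3 add r3: issue@4 deps=(1,None) exec_start@4 write@7
I4 mul r3: issue@5 deps=(None,None) exec_start@5 write@6
I5 mul r2: issue@6 deps=(2,2) exec_start@6 write@7
I6 add r2: issue@7 deps=(5,4) exec_start@7 write@9

Answer: 2 4 4 7 6 7 9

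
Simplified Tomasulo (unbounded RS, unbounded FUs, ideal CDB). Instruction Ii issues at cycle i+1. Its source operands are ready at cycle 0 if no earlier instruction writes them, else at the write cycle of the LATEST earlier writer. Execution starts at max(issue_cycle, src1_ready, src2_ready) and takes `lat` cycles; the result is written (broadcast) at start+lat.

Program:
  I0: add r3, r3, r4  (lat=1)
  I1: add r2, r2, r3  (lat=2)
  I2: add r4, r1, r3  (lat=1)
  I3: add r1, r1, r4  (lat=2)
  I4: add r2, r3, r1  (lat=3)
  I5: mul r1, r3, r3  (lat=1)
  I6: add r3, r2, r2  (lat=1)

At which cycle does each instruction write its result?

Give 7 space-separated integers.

Answer: 2 4 4 6 9 7 10

Derivation:
I0 add r3: issue@1 deps=(None,None) exec_start@1 write@2
I1 add r2: issue@2 deps=(None,0) exec_start@2 write@4
I2 add r4: issue@3 deps=(None,0) exec_start@3 write@4
I3 add r1: issue@4 deps=(None,2) exec_start@4 write@6
I4 add r2: issue@5 deps=(0,3) exec_start@6 write@9
I5 mul r1: issue@6 deps=(0,0) exec_start@6 write@7
I6 add r3: issue@7 deps=(4,4) exec_start@9 write@10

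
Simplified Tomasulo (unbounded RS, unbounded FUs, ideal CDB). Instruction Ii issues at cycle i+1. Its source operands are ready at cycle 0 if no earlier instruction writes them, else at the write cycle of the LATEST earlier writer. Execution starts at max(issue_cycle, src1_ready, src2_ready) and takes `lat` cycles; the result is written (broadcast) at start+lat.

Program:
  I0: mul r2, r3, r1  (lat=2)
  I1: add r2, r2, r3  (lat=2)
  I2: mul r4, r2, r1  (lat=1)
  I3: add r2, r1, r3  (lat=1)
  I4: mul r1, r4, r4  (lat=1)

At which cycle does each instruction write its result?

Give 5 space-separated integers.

Answer: 3 5 6 5 7

Derivation:
I0 mul r2: issue@1 deps=(None,None) exec_start@1 write@3
I1 add r2: issue@2 deps=(0,None) exec_start@3 write@5
I2 mul r4: issue@3 deps=(1,None) exec_start@5 write@6
I3 add r2: issue@4 deps=(None,None) exec_start@4 write@5
I4 mul r1: issue@5 deps=(2,2) exec_start@6 write@7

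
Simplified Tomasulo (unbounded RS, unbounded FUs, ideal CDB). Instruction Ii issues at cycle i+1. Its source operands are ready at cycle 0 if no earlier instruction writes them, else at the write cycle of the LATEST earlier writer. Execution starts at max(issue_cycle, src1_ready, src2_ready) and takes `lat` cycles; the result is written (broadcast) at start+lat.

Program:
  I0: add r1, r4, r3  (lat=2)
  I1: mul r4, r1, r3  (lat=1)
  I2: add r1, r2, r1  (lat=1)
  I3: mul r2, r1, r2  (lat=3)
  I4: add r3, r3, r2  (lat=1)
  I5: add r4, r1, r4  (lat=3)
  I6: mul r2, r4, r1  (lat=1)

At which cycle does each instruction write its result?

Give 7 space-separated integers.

Answer: 3 4 4 7 8 9 10

Derivation:
I0 add r1: issue@1 deps=(None,None) exec_start@1 write@3
I1 mul r4: issue@2 deps=(0,None) exec_start@3 write@4
I2 add r1: issue@3 deps=(None,0) exec_start@3 write@4
I3 mul r2: issue@4 deps=(2,None) exec_start@4 write@7
I4 add r3: issue@5 deps=(None,3) exec_start@7 write@8
I5 add r4: issue@6 deps=(2,1) exec_start@6 write@9
I6 mul r2: issue@7 deps=(5,2) exec_start@9 write@10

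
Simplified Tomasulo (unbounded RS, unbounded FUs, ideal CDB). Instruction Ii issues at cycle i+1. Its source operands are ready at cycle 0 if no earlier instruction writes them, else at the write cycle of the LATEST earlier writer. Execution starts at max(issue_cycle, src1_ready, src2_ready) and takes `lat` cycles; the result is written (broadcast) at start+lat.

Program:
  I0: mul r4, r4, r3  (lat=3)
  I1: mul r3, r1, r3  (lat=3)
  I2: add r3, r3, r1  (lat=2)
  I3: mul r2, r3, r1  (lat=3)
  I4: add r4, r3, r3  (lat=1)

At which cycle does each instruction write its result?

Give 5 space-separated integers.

I0 mul r4: issue@1 deps=(None,None) exec_start@1 write@4
I1 mul r3: issue@2 deps=(None,None) exec_start@2 write@5
I2 add r3: issue@3 deps=(1,None) exec_start@5 write@7
I3 mul r2: issue@4 deps=(2,None) exec_start@7 write@10
I4 add r4: issue@5 deps=(2,2) exec_start@7 write@8

Answer: 4 5 7 10 8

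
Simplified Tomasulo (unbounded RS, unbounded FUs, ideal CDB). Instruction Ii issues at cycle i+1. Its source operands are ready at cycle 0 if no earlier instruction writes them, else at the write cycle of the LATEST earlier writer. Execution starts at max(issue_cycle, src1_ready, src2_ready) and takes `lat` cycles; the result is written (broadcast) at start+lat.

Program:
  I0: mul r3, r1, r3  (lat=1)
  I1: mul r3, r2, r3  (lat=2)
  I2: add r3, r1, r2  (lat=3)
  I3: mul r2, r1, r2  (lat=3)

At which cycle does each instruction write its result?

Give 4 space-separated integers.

I0 mul r3: issue@1 deps=(None,None) exec_start@1 write@2
I1 mul r3: issue@2 deps=(None,0) exec_start@2 write@4
I2 add r3: issue@3 deps=(None,None) exec_start@3 write@6
I3 mul r2: issue@4 deps=(None,None) exec_start@4 write@7

Answer: 2 4 6 7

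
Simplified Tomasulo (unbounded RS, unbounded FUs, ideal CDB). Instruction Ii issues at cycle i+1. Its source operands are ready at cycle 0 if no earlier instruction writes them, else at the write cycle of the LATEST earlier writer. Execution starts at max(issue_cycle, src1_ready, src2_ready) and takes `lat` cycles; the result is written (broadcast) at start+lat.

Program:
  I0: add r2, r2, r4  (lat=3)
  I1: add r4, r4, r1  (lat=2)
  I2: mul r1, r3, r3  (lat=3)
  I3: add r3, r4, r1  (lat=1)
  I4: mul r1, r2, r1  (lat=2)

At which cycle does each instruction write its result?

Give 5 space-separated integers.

I0 add r2: issue@1 deps=(None,None) exec_start@1 write@4
I1 add r4: issue@2 deps=(None,None) exec_start@2 write@4
I2 mul r1: issue@3 deps=(None,None) exec_start@3 write@6
I3 add r3: issue@4 deps=(1,2) exec_start@6 write@7
I4 mul r1: issue@5 deps=(0,2) exec_start@6 write@8

Answer: 4 4 6 7 8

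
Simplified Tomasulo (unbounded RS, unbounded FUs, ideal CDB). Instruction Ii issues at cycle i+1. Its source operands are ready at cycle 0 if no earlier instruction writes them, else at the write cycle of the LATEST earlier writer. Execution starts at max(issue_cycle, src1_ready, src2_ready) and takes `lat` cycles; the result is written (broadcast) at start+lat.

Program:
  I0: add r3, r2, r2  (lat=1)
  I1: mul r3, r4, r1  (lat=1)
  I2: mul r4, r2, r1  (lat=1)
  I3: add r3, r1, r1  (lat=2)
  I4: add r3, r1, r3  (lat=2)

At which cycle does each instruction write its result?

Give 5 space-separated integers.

Answer: 2 3 4 6 8

Derivation:
I0 add r3: issue@1 deps=(None,None) exec_start@1 write@2
I1 mul r3: issue@2 deps=(None,None) exec_start@2 write@3
I2 mul r4: issue@3 deps=(None,None) exec_start@3 write@4
I3 add r3: issue@4 deps=(None,None) exec_start@4 write@6
I4 add r3: issue@5 deps=(None,3) exec_start@6 write@8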